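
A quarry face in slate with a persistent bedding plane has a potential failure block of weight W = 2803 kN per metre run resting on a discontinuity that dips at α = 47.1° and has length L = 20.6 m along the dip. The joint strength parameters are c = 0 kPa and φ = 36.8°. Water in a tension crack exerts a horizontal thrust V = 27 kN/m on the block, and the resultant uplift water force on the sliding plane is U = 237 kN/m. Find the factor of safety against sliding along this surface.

Resolving the block weight along and normal to the plane and applying the Mohr–Coulomb strength on the joint:
N' = W cosα − U − V sinα = 2803·cos47.1° − 237 − 27·sin47.1° = 1651.3 kN/m
Driving force T = W sinα + V cosα = 2803·sin47.1° + 27·cos47.1° = 2071.7 kN/m
Resisting force R = c·L + N'·tanφ = 0·20.6 + 1651.3·tan36.8° = 0.0 + 1235.3 = 1235.3 kN/m
FS = R / T = 1235.3 / 2071.7 = 0.596

FS = 0.60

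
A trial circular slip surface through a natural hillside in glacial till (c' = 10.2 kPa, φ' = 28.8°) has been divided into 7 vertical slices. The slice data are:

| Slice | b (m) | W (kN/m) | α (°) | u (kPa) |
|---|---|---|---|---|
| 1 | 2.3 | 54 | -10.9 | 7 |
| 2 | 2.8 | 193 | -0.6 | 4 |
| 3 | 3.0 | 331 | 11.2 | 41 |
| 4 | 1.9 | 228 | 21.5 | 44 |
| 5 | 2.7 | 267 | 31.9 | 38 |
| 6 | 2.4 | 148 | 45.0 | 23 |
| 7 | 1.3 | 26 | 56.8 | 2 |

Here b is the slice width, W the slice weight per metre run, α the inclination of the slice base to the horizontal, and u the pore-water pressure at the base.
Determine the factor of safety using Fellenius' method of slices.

FS = 1.42

Ordinary method of slices: FS = Σ[c'·Δl_i + (W_i cosα_i − u_i·Δl_i)·tanφ'] / Σ W_i sinα_i, with Δl_i = b_i / cosα_i.
Slice 1: Δl = 2.3/cos(-10.9°) = 2.342 m; N'_1 = 54·cos(-10.9°) − 7·2.342 = 36.6; c'Δl = 23.89; W sinα = -10.2
Slice 2: Δl = 2.8/cos(-0.6°) = 2.800 m; N'_2 = 193·cos(-0.6°) − 4·2.800 = 181.8; c'Δl = 28.56; W sinα = -2.0
Slice 3: Δl = 3.0/cos11.2° = 3.058 m; N'_3 = 331·cos11.2° − 41·3.058 = 199.3; c'Δl = 31.19; W sinα = 64.3
Slice 4: Δl = 1.9/cos21.5° = 2.042 m; N'_4 = 228·cos21.5° − 44·2.042 = 122.3; c'Δl = 20.83; W sinα = 83.6
Slice 5: Δl = 2.7/cos31.9° = 3.180 m; N'_5 = 267·cos31.9° − 38·3.180 = 105.8; c'Δl = 32.44; W sinα = 141.1
Slice 6: Δl = 2.4/cos45.0° = 3.394 m; N'_6 = 148·cos45.0° − 23·3.394 = 26.6; c'Δl = 34.62; W sinα = 104.7
Slice 7: Δl = 1.3/cos56.8° = 2.374 m; N'_7 = 26·cos56.8° − 2·2.374 = 9.5; c'Δl = 24.22; W sinα = 21.8
Σc'Δl = 195.8 kN/m; ΣN' = 681.9 kN/m; ΣW sinα = 403.1 kN/m
Resisting = 195.8 + 681.9·tan28.8° = 195.8 + 374.9 = 570.6 kN/m
FS = 570.6 / 403.1 = 1.416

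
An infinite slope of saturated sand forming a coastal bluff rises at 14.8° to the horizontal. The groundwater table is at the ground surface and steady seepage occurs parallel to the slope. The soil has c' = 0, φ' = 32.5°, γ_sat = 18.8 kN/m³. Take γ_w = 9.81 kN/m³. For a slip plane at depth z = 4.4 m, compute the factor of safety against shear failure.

FS = 1.15

With seepage parallel to the slope and the water table at the surface, the effective normal stress on the slip plane uses the buoyant unit weight γ' = γ_sat − γ_w while the driving shear stress uses γ_sat:
FS = [c' + γ' z cos²β tanφ'] / [γ_sat z sinβ cosβ]
(For c' = 0 this reduces to FS = (γ'/γ_sat)·tanφ'/tanβ.)
γ' = 18.8 − 9.81 = 8.99 kN/m³
Numerator = 0.0 + 8.99·4.4·cos²14.8°·tan32.5° = 0.0 + 8.99·4.4·0.9347·0.6371 = 23.556 kPa
Denominator = 18.8·4.4·sin14.8°·cos14.8° = 18.8·4.4·0.2554·0.9668 = 20.429 kPa
FS = 23.556 / 20.429 = 1.153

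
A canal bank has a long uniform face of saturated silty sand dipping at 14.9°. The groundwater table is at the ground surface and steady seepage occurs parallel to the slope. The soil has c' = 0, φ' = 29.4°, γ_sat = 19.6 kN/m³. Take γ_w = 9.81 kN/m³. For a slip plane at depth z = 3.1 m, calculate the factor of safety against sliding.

FS = 1.06

With seepage parallel to the slope and the water table at the surface, the effective normal stress on the slip plane uses the buoyant unit weight γ' = γ_sat − γ_w while the driving shear stress uses γ_sat:
FS = [c' + γ' z cos²β tanφ'] / [γ_sat z sinβ cosβ]
(For c' = 0 this reduces to FS = (γ'/γ_sat)·tanφ'/tanβ.)
γ' = 19.6 − 9.81 = 9.79 kN/m³
Numerator = 0.0 + 9.79·3.1·cos²14.9°·tan29.4° = 0.0 + 9.79·3.1·0.9339·0.5635 = 15.970 kPa
Denominator = 19.6·3.1·sin14.9°·cos14.9° = 19.6·3.1·0.2571·0.9664 = 15.098 kPa
FS = 15.970 / 15.098 = 1.058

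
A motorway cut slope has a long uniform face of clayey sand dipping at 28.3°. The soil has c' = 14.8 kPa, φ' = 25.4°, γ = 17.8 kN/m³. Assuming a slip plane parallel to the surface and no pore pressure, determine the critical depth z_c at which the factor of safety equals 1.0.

Setting FS = 1.00 in FS = [c' + γz cos²β tanφ'] / [γz sinβ cosβ] and solving for z:
z = c' / [γ cosβ (FS·sinβ − cosβ·tanφ')]
  = 14.8 / [17.8·cos28.3°·(1.00·sin28.3° − cos28.3°·tan25.4°)]
  = 14.8 / [17.8·0.8805·(1.00·0.4741 − 0.8805·0.4748)]
  = 14.8 / 0.8778 = 16.861 m

z_c = 16.86 m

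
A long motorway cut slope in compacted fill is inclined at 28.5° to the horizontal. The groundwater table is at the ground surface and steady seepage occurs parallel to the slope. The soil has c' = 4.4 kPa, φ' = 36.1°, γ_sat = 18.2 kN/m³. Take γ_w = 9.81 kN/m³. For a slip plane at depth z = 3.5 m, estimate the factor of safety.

FS = 0.78

With seepage parallel to the slope and the water table at the surface, the effective normal stress on the slip plane uses the buoyant unit weight γ' = γ_sat − γ_w while the driving shear stress uses γ_sat:
FS = [c' + γ' z cos²β tanφ'] / [γ_sat z sinβ cosβ]
γ' = 18.2 − 9.81 = 8.39 kN/m³
Numerator = 4.4 + 8.39·3.5·cos²28.5°·tan36.1° = 4.4 + 8.39·3.5·0.7723·0.7292 = 20.938 kPa
Denominator = 18.2·3.5·sin28.5°·cos28.5° = 18.2·3.5·0.4772·0.8788 = 26.712 kPa
FS = 20.938 / 26.712 = 0.784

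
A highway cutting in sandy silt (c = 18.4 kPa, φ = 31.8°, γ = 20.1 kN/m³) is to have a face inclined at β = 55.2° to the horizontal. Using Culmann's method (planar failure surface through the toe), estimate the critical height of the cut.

H_c = 31.07 m

Culmann's analysis gives the critical failure plane at α_cr = (β + φ)/2 = (55.2 + 31.8)/2 = 43.5°, and the critical height
H_c = (4c/γ) · sinβ cosφ / [1 − cos(β − φ)]
    = (4·18.4/20.1) · sin55.2°·cos31.8° / [1 − cos(23.4°)]
    = 3.662 · 0.8211·0.8499 / [1 − 0.9178]
    = 3.662 · 0.6979 / 0.0822
    = 31.07 m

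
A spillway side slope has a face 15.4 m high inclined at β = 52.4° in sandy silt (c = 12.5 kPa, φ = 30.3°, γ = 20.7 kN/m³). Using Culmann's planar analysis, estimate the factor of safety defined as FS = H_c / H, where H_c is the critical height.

FS = 1.46

H_c = (4c/γ) · sinβ cosφ / [1 − cos(β − φ)]
    = (4·12.5/20.7) · sin52.4°·cos30.3° / [1 − cos22.1°]
    = 2.415 · 0.6841 / 0.0735 = 22.49 m
FS = H_c / H = 22.49 / 15.4 = 1.460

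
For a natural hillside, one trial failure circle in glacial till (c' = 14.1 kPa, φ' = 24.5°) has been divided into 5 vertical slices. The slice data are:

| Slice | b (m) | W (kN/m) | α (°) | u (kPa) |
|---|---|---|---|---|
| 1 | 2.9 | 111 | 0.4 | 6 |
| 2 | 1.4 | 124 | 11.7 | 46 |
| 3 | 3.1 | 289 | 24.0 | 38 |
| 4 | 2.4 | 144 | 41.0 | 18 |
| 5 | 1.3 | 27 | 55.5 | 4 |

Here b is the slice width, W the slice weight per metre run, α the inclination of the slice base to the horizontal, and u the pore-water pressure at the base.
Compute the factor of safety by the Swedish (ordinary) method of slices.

FS = 1.31

Ordinary method of slices: FS = Σ[c'·Δl_i + (W_i cosα_i − u_i·Δl_i)·tanφ'] / Σ W_i sinα_i, with Δl_i = b_i / cosα_i.
Slice 1: Δl = 2.9/cos0.4° = 2.900 m; N'_1 = 111·cos0.4° − 6·2.900 = 93.6; c'Δl = 40.89; W sinα = 0.8
Slice 2: Δl = 1.4/cos11.7° = 1.430 m; N'_2 = 124·cos11.7° − 46·1.430 = 55.7; c'Δl = 20.16; W sinα = 25.1
Slice 3: Δl = 3.1/cos24.0° = 3.393 m; N'_3 = 289·cos24.0° − 38·3.393 = 135.1; c'Δl = 47.85; W sinα = 117.5
Slice 4: Δl = 2.4/cos41.0° = 3.180 m; N'_4 = 144·cos41.0° − 18·3.180 = 51.4; c'Δl = 44.84; W sinα = 94.5
Slice 5: Δl = 1.3/cos55.5° = 2.295 m; N'_5 = 27·cos55.5° − 4·2.295 = 6.1; c'Δl = 32.36; W sinα = 22.3
Σc'Δl = 186.1 kN/m; ΣN' = 341.9 kN/m; ΣW sinα = 260.2 kN/m
Resisting = 186.1 + 341.9·tan24.5° = 186.1 + 155.8 = 341.9 kN/m
FS = 341.9 / 260.2 = 1.314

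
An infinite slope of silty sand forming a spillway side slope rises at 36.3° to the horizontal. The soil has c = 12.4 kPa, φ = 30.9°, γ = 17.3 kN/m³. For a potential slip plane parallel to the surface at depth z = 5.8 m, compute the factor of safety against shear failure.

For an infinite slope with a slip plane parallel to the surface (no pore pressure): FS = [c + γz cos²β tanφ] / [γz sinβ cosβ].
γz = 17.3·5.8 = 100.34 kN/m²
Numerator = 12.4 + 100.34·cos²36.3°·tan30.9° = 12.4 + 100.34·0.6495·0.5985 = 51.405 kPa
Denominator = 100.34·sin36.3°·cos36.3° = 100.34·0.5920·0.8059 = 47.874 kPa
FS = 51.405 / 47.874 = 1.074

FS = 1.07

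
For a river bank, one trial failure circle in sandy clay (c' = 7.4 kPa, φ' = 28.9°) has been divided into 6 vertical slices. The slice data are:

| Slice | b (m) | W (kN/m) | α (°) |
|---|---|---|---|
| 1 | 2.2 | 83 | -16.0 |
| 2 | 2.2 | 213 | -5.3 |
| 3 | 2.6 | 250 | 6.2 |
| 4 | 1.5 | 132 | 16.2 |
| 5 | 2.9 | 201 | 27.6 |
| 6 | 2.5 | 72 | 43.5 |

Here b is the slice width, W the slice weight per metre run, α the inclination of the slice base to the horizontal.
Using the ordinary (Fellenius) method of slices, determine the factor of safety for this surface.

FS = 3.72

Ordinary method of slices: FS = Σ[c'·Δl_i + (W_i cosα_i)·tanφ'] / Σ W_i sinα_i, with Δl_i = b_i / cosα_i.
Slice 1: Δl = 2.2/cos(-16.0°) = 2.289 m; N'_1 = 83·cos(-16.0°) = 79.8; c'Δl = 16.94; W sinα = -22.9
Slice 2: Δl = 2.2/cos(-5.3°) = 2.209 m; N'_2 = 213·cos(-5.3°) = 212.1; c'Δl = 16.35; W sinα = -19.7
Slice 3: Δl = 2.6/cos6.2° = 2.615 m; N'_3 = 250·cos6.2° = 248.5; c'Δl = 19.35; W sinα = 27.0
Slice 4: Δl = 1.5/cos16.2° = 1.562 m; N'_4 = 132·cos16.2° = 126.8; c'Δl = 11.56; W sinα = 36.8
Slice 5: Δl = 2.9/cos27.6° = 3.272 m; N'_5 = 201·cos27.6° = 178.1; c'Δl = 24.22; W sinα = 93.1
Slice 6: Δl = 2.5/cos43.5° = 3.446 m; N'_6 = 72·cos43.5° = 52.2; c'Δl = 25.50; W sinα = 49.6
Σc'Δl = 113.9 kN/m; ΣN' = 897.5 kN/m; ΣW sinα = 164.0 kN/m
Resisting = 113.9 + 897.5·tan28.9° = 113.9 + 495.5 = 609.4 kN/m
FS = 609.4 / 164.0 = 3.717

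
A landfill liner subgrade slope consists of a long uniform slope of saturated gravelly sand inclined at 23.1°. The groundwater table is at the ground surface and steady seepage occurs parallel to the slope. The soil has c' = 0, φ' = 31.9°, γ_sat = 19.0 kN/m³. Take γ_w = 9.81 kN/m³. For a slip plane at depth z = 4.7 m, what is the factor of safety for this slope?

FS = 0.71

With seepage parallel to the slope and the water table at the surface, the effective normal stress on the slip plane uses the buoyant unit weight γ' = γ_sat − γ_w while the driving shear stress uses γ_sat:
FS = [c' + γ' z cos²β tanφ'] / [γ_sat z sinβ cosβ]
(For c' = 0 this reduces to FS = (γ'/γ_sat)·tanφ'/tanβ.)
γ' = 19.0 − 9.81 = 9.19 kN/m³
Numerator = 0.0 + 9.19·4.7·cos²23.1°·tan31.9° = 0.0 + 9.19·4.7·0.8461·0.6224 = 22.747 kPa
Denominator = 19.0·4.7·sin23.1°·cos23.1° = 19.0·4.7·0.3923·0.9198 = 32.227 kPa
FS = 22.747 / 32.227 = 0.706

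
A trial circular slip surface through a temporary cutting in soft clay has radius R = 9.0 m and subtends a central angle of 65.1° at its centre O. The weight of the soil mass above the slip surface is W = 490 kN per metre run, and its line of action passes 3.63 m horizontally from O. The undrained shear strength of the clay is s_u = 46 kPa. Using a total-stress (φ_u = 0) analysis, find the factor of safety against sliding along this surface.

FS = 2.38

Taking moments about the centre O, the resisting moment is provided by the undrained shear strength acting along the arc:
Arc length L_a = R·θ = 9.0·(65.1°·π/180) = 9.0·1.1362 = 10.23 m
M_R = s_u·L_a·R = 46·10.23·9.0 = 4233.5 kN·m/m
M_D = W·d = 490·3.63 = 1778.7 kN·m/m
FS = M_R / M_D = 4233.5 / 1778.7 = 2.380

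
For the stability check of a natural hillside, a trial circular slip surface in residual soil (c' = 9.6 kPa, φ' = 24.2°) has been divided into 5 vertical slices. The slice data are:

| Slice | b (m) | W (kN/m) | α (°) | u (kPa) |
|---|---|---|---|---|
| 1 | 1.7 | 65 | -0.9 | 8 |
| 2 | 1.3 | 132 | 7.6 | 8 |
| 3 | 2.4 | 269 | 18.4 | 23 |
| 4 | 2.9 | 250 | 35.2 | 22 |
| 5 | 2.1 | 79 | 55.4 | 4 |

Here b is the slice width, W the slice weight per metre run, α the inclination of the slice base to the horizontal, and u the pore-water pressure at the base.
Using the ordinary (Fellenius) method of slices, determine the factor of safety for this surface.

FS = 1.16

Ordinary method of slices: FS = Σ[c'·Δl_i + (W_i cosα_i − u_i·Δl_i)·tanφ'] / Σ W_i sinα_i, with Δl_i = b_i / cosα_i.
Slice 1: Δl = 1.7/cos(-0.9°) = 1.700 m; N'_1 = 65·cos(-0.9°) − 8·1.700 = 51.4; c'Δl = 16.32; W sinα = -1.0
Slice 2: Δl = 1.3/cos7.6° = 1.312 m; N'_2 = 132·cos7.6° − 8·1.312 = 120.3; c'Δl = 12.59; W sinα = 17.5
Slice 3: Δl = 2.4/cos18.4° = 2.529 m; N'_3 = 269·cos18.4° − 23·2.529 = 197.1; c'Δl = 24.28; W sinα = 84.9
Slice 4: Δl = 2.9/cos35.2° = 3.549 m; N'_4 = 250·cos35.2° − 22·3.549 = 126.2; c'Δl = 34.07; W sinα = 144.1
Slice 5: Δl = 2.1/cos55.4° = 3.698 m; N'_5 = 79·cos55.4° − 4·3.698 = 30.1; c'Δl = 35.50; W sinα = 65.0
Σc'Δl = 122.8 kN/m; ΣN' = 525.1 kN/m; ΣW sinα = 310.5 kN/m
Resisting = 122.8 + 525.1·tan24.2° = 122.8 + 236.0 = 358.8 kN/m
FS = 358.8 / 310.5 = 1.155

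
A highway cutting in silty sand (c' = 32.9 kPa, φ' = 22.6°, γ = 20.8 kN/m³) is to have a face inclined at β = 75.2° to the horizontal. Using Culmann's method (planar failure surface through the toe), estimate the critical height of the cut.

H_c = 14.38 m

Culmann's analysis gives the critical failure plane at α_cr = (β + φ')/2 = (75.2 + 22.6)/2 = 48.9°, and the critical height
H_c = (4c'/γ) · sinβ cosφ' / [1 − cos(β − φ')]
    = (4·32.9/20.8) · sin75.2°·cos22.6° / [1 − cos(52.6°)]
    = 6.327 · 0.9668·0.9232 / [1 − 0.6074]
    = 6.327 · 0.8926 / 0.3926
    = 14.38 m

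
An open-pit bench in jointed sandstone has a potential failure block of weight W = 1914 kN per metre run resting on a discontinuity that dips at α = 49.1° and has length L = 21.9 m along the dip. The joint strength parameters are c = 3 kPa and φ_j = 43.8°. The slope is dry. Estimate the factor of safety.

FS = 0.88

Resolving the block weight along and normal to the plane and applying the Mohr–Coulomb strength on the joint:
N' = W cosα = 1914·cos49.1° = 1253.2 kN/m
Driving force T = W sinα = 1914·sin49.1° = 1446.7 kN/m
Resisting force R = c·L + N'·tanφ_j = 3·21.9 + 1253.2·tan43.8° = 65.7 + 1201.8 = 1267.5 kN/m
FS = R / T = 1267.5 / 1446.7 = 0.876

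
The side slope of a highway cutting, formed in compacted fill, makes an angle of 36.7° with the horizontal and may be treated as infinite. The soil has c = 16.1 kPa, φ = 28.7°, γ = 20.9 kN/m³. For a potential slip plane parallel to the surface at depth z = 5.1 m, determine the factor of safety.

FS = 1.05

For an infinite slope with a slip plane parallel to the surface (no pore pressure): FS = [c + γz cos²β tanφ] / [γz sinβ cosβ].
γz = 20.9·5.1 = 106.59 kN/m²
Numerator = 16.1 + 106.59·cos²36.7°·tan28.7° = 16.1 + 106.59·0.6428·0.5475 = 53.614 kPa
Denominator = 106.59·sin36.7°·cos36.7° = 106.59·0.5976·0.8018 = 51.074 kPa
FS = 53.614 / 51.074 = 1.050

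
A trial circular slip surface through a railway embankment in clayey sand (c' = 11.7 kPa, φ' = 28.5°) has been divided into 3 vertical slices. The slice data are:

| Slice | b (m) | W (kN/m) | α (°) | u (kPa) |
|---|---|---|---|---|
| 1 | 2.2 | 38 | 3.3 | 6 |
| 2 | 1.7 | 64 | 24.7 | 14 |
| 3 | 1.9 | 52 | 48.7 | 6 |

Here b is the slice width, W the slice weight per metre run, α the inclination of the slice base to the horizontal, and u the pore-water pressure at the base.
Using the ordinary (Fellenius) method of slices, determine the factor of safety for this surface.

FS = 1.79

Ordinary method of slices: FS = Σ[c'·Δl_i + (W_i cosα_i − u_i·Δl_i)·tanφ'] / Σ W_i sinα_i, with Δl_i = b_i / cosα_i.
Slice 1: Δl = 2.2/cos3.3° = 2.204 m; N'_1 = 38·cos3.3° − 6·2.204 = 24.7; c'Δl = 25.78; W sinα = 2.2
Slice 2: Δl = 1.7/cos24.7° = 1.871 m; N'_2 = 64·cos24.7° − 14·1.871 = 31.9; c'Δl = 21.89; W sinα = 26.7
Slice 3: Δl = 1.9/cos48.7° = 2.879 m; N'_3 = 52·cos48.7° − 6·2.879 = 17.0; c'Δl = 33.68; W sinα = 39.1
Σc'Δl = 81.4 kN/m; ΣN' = 73.7 kN/m; ΣW sinα = 68.0 kN/m
Resisting = 81.4 + 73.7·tan28.5° = 81.4 + 40.0 = 121.4 kN/m
FS = 121.4 / 68.0 = 1.785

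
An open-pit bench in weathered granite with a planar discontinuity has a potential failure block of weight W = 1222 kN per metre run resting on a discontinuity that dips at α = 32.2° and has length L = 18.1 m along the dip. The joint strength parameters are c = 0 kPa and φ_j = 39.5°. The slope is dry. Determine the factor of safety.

FS = 1.31

Resolving the block weight along and normal to the plane and applying the Mohr–Coulomb strength on the joint:
N' = W cosα = 1222·cos32.2° = 1034.0 kN/m
Driving force T = W sinα = 1222·sin32.2° = 651.2 kN/m
Resisting force R = c·L + N'·tanφ_j = 0·18.1 + 1034.0·tan39.5° = 0.0 + 852.4 = 852.4 kN/m
FS = R / T = 852.4 / 651.2 = 1.309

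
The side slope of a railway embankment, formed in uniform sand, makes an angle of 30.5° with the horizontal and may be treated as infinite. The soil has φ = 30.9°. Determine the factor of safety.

FS = 1.02

For a dry cohesionless infinite slope the factor of safety is FS = tanφ / tanβ.
FS = tan30.9° / tan30.5° = 0.5985 / 0.5890 = 1.016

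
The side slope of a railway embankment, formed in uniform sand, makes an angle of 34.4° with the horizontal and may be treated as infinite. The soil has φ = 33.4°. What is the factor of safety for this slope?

For a dry cohesionless infinite slope the factor of safety is FS = tanφ / tanβ.
FS = tan33.4° / tan34.4° = 0.6594 / 0.6847 = 0.963

FS = 0.96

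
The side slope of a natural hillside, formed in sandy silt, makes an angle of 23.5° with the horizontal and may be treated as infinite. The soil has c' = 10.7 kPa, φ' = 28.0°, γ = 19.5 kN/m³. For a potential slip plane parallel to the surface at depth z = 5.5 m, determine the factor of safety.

For an infinite slope with a slip plane parallel to the surface (no pore pressure): FS = [c' + γz cos²β tanφ'] / [γz sinβ cosβ].
γz = 19.5·5.5 = 107.25 kN/m²
Numerator = 10.7 + 107.25·cos²23.5°·tan28.0° = 10.7 + 107.25·0.8410·0.5317 = 58.659 kPa
Denominator = 107.25·sin23.5°·cos23.5° = 107.25·0.3987·0.9171 = 39.219 kPa
FS = 58.659 / 39.219 = 1.496

FS = 1.50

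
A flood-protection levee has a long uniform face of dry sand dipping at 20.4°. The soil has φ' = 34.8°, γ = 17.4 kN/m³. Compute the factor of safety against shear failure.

For a dry cohesionless infinite slope the factor of safety is FS = tanφ' / tanβ.
FS = tan34.8° / tan20.4° = 0.6950 / 0.3719 = 1.869

FS = 1.87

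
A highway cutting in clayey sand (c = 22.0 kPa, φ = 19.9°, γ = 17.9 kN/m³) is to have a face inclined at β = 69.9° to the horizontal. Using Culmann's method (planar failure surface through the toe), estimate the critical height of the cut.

Culmann's analysis gives the critical failure plane at α_cr = (β + φ)/2 = (69.9 + 19.9)/2 = 44.9°, and the critical height
H_c = (4c/γ) · sinβ cosφ / [1 − cos(β − φ)]
    = (4·22.0/17.9) · sin69.9°·cos19.9° / [1 − cos(50.0°)]
    = 4.916 · 0.9391·0.9403 / [1 − 0.6428]
    = 4.916 · 0.8830 / 0.3572
    = 12.15 m

H_c = 12.15 m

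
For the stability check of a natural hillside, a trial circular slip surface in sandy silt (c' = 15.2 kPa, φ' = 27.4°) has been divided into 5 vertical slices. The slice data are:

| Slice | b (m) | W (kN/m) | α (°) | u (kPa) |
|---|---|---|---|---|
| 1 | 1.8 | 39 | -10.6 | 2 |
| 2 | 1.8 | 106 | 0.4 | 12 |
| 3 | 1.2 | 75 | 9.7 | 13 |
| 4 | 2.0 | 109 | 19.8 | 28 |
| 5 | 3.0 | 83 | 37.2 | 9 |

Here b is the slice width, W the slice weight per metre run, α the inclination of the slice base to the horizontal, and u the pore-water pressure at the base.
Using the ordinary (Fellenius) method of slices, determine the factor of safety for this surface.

FS = 3.15

Ordinary method of slices: FS = Σ[c'·Δl_i + (W_i cosα_i − u_i·Δl_i)·tanφ'] / Σ W_i sinα_i, with Δl_i = b_i / cosα_i.
Slice 1: Δl = 1.8/cos(-10.6°) = 1.831 m; N'_1 = 39·cos(-10.6°) − 2·1.831 = 34.7; c'Δl = 27.83; W sinα = -7.2
Slice 2: Δl = 1.8/cos0.4° = 1.800 m; N'_2 = 106·cos0.4° − 12·1.800 = 84.4; c'Δl = 27.36; W sinα = 0.7
Slice 3: Δl = 1.2/cos9.7° = 1.217 m; N'_3 = 75·cos9.7° − 13·1.217 = 58.1; c'Δl = 18.50; W sinα = 12.6
Slice 4: Δl = 2.0/cos19.8° = 2.126 m; N'_4 = 109·cos19.8° − 28·2.126 = 43.0; c'Δl = 32.31; W sinα = 36.9
Slice 5: Δl = 3.0/cos37.2° = 3.766 m; N'_5 = 83·cos37.2° − 9·3.766 = 32.2; c'Δl = 57.25; W sinα = 50.2
Σc'Δl = 163.3 kN/m; ΣN' = 252.4 kN/m; ΣW sinα = 93.3 kN/m
Resisting = 163.3 + 252.4·tan27.4° = 163.3 + 130.8 = 294.1 kN/m
FS = 294.1 / 93.3 = 3.152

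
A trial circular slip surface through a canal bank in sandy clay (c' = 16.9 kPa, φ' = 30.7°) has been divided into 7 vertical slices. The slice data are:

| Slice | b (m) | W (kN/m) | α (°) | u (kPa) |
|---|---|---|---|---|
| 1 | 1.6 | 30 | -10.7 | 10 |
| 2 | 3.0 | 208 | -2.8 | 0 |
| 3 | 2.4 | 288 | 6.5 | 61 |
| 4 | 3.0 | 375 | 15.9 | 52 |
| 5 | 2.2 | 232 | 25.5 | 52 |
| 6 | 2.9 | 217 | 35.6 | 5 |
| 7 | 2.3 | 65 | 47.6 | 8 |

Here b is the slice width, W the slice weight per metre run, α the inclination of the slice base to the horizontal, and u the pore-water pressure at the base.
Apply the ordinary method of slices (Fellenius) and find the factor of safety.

FS = 2.07

Ordinary method of slices: FS = Σ[c'·Δl_i + (W_i cosα_i − u_i·Δl_i)·tanφ'] / Σ W_i sinα_i, with Δl_i = b_i / cosα_i.
Slice 1: Δl = 1.6/cos(-10.7°) = 1.628 m; N'_1 = 30·cos(-10.7°) − 10·1.628 = 13.2; c'Δl = 27.52; W sinα = -5.6
Slice 2: Δl = 3.0/cos(-2.8°) = 3.004 m; N'_2 = 208·cos(-2.8°) − 0·3.004 = 207.8; c'Δl = 50.76; W sinα = -10.2
Slice 3: Δl = 2.4/cos6.5° = 2.416 m; N'_3 = 288·cos6.5° − 61·2.416 = 138.8; c'Δl = 40.82; W sinα = 32.6
Slice 4: Δl = 3.0/cos15.9° = 3.119 m; N'_4 = 375·cos15.9° − 52·3.119 = 198.4; c'Δl = 52.72; W sinα = 102.7
Slice 5: Δl = 2.2/cos25.5° = 2.437 m; N'_5 = 232·cos25.5° − 52·2.437 = 82.7; c'Δl = 41.19; W sinα = 99.9
Slice 6: Δl = 2.9/cos35.6° = 3.567 m; N'_6 = 217·cos35.6° − 5·3.567 = 158.6; c'Δl = 60.28; W sinα = 126.3
Slice 7: Δl = 2.3/cos47.6° = 3.411 m; N'_7 = 65·cos47.6° − 8·3.411 = 16.5; c'Δl = 57.64; W sinα = 48.0
Σc'Δl = 330.9 kN/m; ΣN' = 816.0 kN/m; ΣW sinα = 393.8 kN/m
Resisting = 330.9 + 816.0·tan30.7° = 330.9 + 484.5 = 815.4 kN/m
FS = 815.4 / 393.8 = 2.071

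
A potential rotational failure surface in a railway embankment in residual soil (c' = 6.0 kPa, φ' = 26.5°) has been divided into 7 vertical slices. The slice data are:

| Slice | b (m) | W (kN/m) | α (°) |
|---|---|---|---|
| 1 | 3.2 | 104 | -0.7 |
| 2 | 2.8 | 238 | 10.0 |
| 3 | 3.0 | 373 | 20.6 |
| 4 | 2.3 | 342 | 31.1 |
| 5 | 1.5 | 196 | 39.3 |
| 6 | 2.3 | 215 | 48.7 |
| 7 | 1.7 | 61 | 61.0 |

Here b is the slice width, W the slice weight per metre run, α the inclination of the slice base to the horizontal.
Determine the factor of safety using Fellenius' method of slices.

Ordinary method of slices: FS = Σ[c'·Δl_i + (W_i cosα_i)·tanφ'] / Σ W_i sinα_i, with Δl_i = b_i / cosα_i.
Slice 1: Δl = 3.2/cos(-0.7°) = 3.200 m; N'_1 = 104·cos(-0.7°) = 104.0; c'Δl = 19.20; W sinα = -1.3
Slice 2: Δl = 2.8/cos10.0° = 2.843 m; N'_2 = 238·cos10.0° = 234.4; c'Δl = 17.06; W sinα = 41.3
Slice 3: Δl = 3.0/cos20.6° = 3.205 m; N'_3 = 373·cos20.6° = 349.2; c'Δl = 19.23; W sinα = 131.2
Slice 4: Δl = 2.3/cos31.1° = 2.686 m; N'_4 = 342·cos31.1° = 292.8; c'Δl = 16.12; W sinα = 176.7
Slice 5: Δl = 1.5/cos39.3° = 1.938 m; N'_5 = 196·cos39.3° = 151.7; c'Δl = 11.63; W sinα = 124.1
Slice 6: Δl = 2.3/cos48.7° = 3.485 m; N'_6 = 215·cos48.7° = 141.9; c'Δl = 20.91; W sinα = 161.5
Slice 7: Δl = 1.7/cos61.0° = 3.507 m; N'_7 = 61·cos61.0° = 29.6; c'Δl = 21.04; W sinα = 53.4
Σc'Δl = 125.2 kN/m; ΣN' = 1303.5 kN/m; ΣW sinα = 687.0 kN/m
Resisting = 125.2 + 1303.5·tan26.5° = 125.2 + 649.9 = 775.1 kN/m
FS = 775.1 / 687.0 = 1.128

FS = 1.13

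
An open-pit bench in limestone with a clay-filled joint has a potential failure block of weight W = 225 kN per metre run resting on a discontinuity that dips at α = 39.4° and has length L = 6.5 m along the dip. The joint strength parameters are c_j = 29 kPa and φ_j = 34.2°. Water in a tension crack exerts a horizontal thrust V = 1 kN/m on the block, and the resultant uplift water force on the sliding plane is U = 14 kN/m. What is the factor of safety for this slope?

FS = 2.07

Resolving the block weight along and normal to the plane and applying the Mohr–Coulomb strength on the joint:
N' = W cosα − U − V sinα = 225·cos39.4° − 14 − 1·sin39.4° = 159.2 kN/m
Driving force T = W sinα + V cosα = 225·sin39.4° + 1·cos39.4° = 143.6 kN/m
Resisting force R = c_j·L + N'·tanφ_j = 29·6.5 + 159.2·tan34.2° = 188.5 + 108.2 = 296.7 kN/m
FS = R / T = 296.7 / 143.6 = 2.066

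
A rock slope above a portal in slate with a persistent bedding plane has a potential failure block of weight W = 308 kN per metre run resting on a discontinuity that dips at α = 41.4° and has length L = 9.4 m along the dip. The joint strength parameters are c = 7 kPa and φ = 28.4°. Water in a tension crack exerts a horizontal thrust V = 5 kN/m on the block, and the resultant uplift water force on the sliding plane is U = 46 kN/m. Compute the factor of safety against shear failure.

Resolving the block weight along and normal to the plane and applying the Mohr–Coulomb strength on the joint:
N' = W cosα − U − V sinα = 308·cos41.4° − 46 − 5·sin41.4° = 181.7 kN/m
Driving force T = W sinα + V cosα = 308·sin41.4° + 5·cos41.4° = 207.4 kN/m
Resisting force R = c·L + N'·tanφ = 7·9.4 + 181.7·tan28.4° = 65.8 + 98.3 = 164.1 kN/m
FS = R / T = 164.1 / 207.4 = 0.791

FS = 0.79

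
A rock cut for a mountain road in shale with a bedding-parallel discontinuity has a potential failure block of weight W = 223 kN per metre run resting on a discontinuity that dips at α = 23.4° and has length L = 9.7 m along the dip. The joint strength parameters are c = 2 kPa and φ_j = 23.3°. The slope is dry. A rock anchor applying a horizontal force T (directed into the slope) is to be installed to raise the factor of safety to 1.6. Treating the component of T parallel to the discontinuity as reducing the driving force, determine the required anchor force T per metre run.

T = 21 kN/m

Resolving forces along and normal to the sliding plane, with the horizontal anchor force T adding T·sinα to the effective normal force and T·cosα acting up the plane against the driving force:
FS = [cL + (W cosα + T sinα) tanφ_j] / [W sinα − T cosα]
Without the anchor: N' = 204.7 kN/m, driving T_d = 88.6 kN/m, resisting R = 2·9.7 + 204.7·tan23.3° = 107.5 kN/m, FS = 1.21.
Setting FS = 1.6 and solving for T:
1.6·(88.6 − T cos23.4°) = 107.5 + T sin23.4°·tan23.3°
T·(sin23.4°·tan23.3° + 1.6·cos23.4°) = 1.6·88.6 − 107.5
T·(0.3971·0.4307 + 1.6·0.9178) = 141.7 − 107.5 = 34.2
T·1.6394 = 34.2
T = 20.8 kN/m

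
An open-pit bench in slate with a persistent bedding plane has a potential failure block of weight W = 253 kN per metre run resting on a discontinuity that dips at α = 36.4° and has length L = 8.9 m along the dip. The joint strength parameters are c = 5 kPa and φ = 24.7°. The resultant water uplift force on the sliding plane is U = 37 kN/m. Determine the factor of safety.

Resolving the block weight along and normal to the plane and applying the Mohr–Coulomb strength on the joint:
N' = W cosα − U = 253·cos36.4° − 37 = 166.6 kN/m
Driving force T = W sinα = 253·sin36.4° = 150.1 kN/m
Resisting force R = c·L + N'·tanφ = 5·8.9 + 166.6·tan24.7° = 44.5 + 76.6 = 121.1 kN/m
FS = R / T = 121.1 / 150.1 = 0.807

FS = 0.81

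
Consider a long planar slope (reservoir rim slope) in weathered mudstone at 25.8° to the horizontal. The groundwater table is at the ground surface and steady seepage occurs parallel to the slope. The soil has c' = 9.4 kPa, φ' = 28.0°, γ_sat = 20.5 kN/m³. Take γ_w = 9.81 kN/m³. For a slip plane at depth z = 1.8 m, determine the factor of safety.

FS = 1.22

With seepage parallel to the slope and the water table at the surface, the effective normal stress on the slip plane uses the buoyant unit weight γ' = γ_sat − γ_w while the driving shear stress uses γ_sat:
FS = [c' + γ' z cos²β tanφ'] / [γ_sat z sinβ cosβ]
γ' = 20.5 − 9.81 = 10.69 kN/m³
Numerator = 9.4 + 10.69·1.8·cos²25.8°·tan28.0° = 9.4 + 10.69·1.8·0.8106·0.5317 = 17.693 kPa
Denominator = 20.5·1.8·sin25.8°·cos25.8° = 20.5·1.8·0.4352·0.9003 = 14.459 kPa
FS = 17.693 / 14.459 = 1.224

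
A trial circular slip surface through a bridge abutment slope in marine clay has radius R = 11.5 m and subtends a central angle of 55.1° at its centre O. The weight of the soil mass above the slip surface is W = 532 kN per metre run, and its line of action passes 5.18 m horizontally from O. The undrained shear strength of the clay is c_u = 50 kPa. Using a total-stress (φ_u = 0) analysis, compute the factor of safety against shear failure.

FS = 2.31

Taking moments about the centre O, the resisting moment is provided by the undrained shear strength acting along the arc:
Arc length L_a = R·θ = 11.5·(55.1°·π/180) = 11.5·0.9617 = 11.06 m
M_R = c_u·L_a·R = 50·11.06·11.5 = 6359.1 kN·m/m
M_D = W·d = 532·5.18 = 2755.8 kN·m/m
FS = M_R / M_D = 6359.1 / 2755.8 = 2.308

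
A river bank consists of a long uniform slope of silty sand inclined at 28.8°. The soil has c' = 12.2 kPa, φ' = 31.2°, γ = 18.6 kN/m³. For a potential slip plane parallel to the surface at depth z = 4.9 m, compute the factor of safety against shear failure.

FS = 1.42

For an infinite slope with a slip plane parallel to the surface (no pore pressure): FS = [c' + γz cos²β tanφ'] / [γz sinβ cosβ].
γz = 18.6·4.9 = 91.14 kN/m²
Numerator = 12.2 + 91.14·cos²28.8°·tan31.2° = 12.2 + 91.14·0.7679·0.6056 = 54.586 kPa
Denominator = 91.14·sin28.8°·cos28.8° = 91.14·0.4818·0.8763 = 38.476 kPa
FS = 54.586 / 38.476 = 1.419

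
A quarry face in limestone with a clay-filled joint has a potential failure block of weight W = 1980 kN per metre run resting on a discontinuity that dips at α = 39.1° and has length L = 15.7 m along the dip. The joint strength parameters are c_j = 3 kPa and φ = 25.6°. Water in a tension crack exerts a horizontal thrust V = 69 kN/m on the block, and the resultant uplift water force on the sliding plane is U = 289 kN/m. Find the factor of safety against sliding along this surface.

Resolving the block weight along and normal to the plane and applying the Mohr–Coulomb strength on the joint:
N' = W cosα − U − V sinα = 1980·cos39.1° − 289 − 69·sin39.1° = 1204.1 kN/m
Driving force T = W sinα + V cosα = 1980·sin39.1° + 69·cos39.1° = 1302.3 kN/m
Resisting force R = c_j·L + N'·tanφ = 3·15.7 + 1204.1·tan25.6° = 47.1 + 576.9 = 624.0 kN/m
FS = R / T = 624.0 / 1302.3 = 0.479

FS = 0.48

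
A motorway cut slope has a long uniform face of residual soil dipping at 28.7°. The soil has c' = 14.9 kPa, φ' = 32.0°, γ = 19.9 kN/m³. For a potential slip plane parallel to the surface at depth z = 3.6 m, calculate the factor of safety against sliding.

FS = 1.64

For an infinite slope with a slip plane parallel to the surface (no pore pressure): FS = [c' + γz cos²β tanφ'] / [γz sinβ cosβ].
γz = 19.9·3.6 = 71.64 kN/m²
Numerator = 14.9 + 71.64·cos²28.7°·tan32.0° = 14.9 + 71.64·0.7694·0.6249 = 49.342 kPa
Denominator = 71.64·sin28.7°·cos28.7° = 71.64·0.4802·0.8771 = 30.177 kPa
FS = 49.342 / 30.177 = 1.635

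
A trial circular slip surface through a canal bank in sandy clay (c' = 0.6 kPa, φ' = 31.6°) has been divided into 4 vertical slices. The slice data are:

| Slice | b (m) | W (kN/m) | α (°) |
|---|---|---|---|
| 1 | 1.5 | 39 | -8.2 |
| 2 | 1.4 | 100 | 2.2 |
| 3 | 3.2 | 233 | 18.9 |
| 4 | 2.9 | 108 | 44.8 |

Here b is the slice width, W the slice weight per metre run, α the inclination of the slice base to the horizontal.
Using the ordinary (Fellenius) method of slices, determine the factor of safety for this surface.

Ordinary method of slices: FS = Σ[c'·Δl_i + (W_i cosα_i)·tanφ'] / Σ W_i sinα_i, with Δl_i = b_i / cosα_i.
Slice 1: Δl = 1.5/cos(-8.2°) = 1.515 m; N'_1 = 39·cos(-8.2°) = 38.6; c'Δl = 0.91; W sinα = -5.6
Slice 2: Δl = 1.4/cos2.2° = 1.401 m; N'_2 = 100·cos2.2° = 99.9; c'Δl = 0.84; W sinα = 3.8
Slice 3: Δl = 3.2/cos18.9° = 3.382 m; N'_3 = 233·cos18.9° = 220.4; c'Δl = 2.03; W sinα = 75.5
Slice 4: Δl = 2.9/cos44.8° = 4.087 m; N'_4 = 108·cos44.8° = 76.6; c'Δl = 2.45; W sinα = 76.1
Σc'Δl = 6.2 kN/m; ΣN' = 435.6 kN/m; ΣW sinα = 149.8 kN/m
Resisting = 6.2 + 435.6·tan31.6° = 6.2 + 268.0 = 274.2 kN/m
FS = 274.2 / 149.8 = 1.830

FS = 1.83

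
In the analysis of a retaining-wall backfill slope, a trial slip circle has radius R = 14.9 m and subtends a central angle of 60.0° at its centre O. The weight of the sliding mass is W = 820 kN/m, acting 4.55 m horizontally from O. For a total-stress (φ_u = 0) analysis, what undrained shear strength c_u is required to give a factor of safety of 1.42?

c_u = 22.8 kPa

FS = c_u·L_a·R / (W·d), so c_u = FS·W·d / (L_a·R).
Arc length L_a = R·θ = 14.9·(60.0°·π/180) = 14.9·1.0472 = 15.60 m
c_u = 1.42·820·4.55 / (15.60·14.9) = 5298.0 / 232.49 = 22.79 kPa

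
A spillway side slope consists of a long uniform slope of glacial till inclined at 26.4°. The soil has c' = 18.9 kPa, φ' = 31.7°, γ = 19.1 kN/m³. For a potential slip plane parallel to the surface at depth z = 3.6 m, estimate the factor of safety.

FS = 1.93

For an infinite slope with a slip plane parallel to the surface (no pore pressure): FS = [c' + γz cos²β tanφ'] / [γz sinβ cosβ].
γz = 19.1·3.6 = 68.76 kN/m²
Numerator = 18.9 + 68.76·cos²26.4°·tan31.7° = 18.9 + 68.76·0.8023·0.6176 = 52.971 kPa
Denominator = 68.76·sin26.4°·cos26.4° = 68.76·0.4446·0.8957 = 27.385 kPa
FS = 52.971 / 27.385 = 1.934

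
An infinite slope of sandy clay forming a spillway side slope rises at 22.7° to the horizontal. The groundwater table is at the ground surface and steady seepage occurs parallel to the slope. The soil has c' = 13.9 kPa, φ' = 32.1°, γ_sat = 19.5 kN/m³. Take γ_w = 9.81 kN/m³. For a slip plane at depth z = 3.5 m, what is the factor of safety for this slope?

FS = 1.32

With seepage parallel to the slope and the water table at the surface, the effective normal stress on the slip plane uses the buoyant unit weight γ' = γ_sat − γ_w while the driving shear stress uses γ_sat:
FS = [c' + γ' z cos²β tanφ'] / [γ_sat z sinβ cosβ]
γ' = 19.5 − 9.81 = 9.69 kN/m³
Numerator = 13.9 + 9.69·3.5·cos²22.7°·tan32.1° = 13.9 + 9.69·3.5·0.8511·0.6273 = 32.007 kPa
Denominator = 19.5·3.5·sin22.7°·cos22.7° = 19.5·3.5·0.3859·0.9225 = 24.298 kPa
FS = 32.007 / 24.298 = 1.317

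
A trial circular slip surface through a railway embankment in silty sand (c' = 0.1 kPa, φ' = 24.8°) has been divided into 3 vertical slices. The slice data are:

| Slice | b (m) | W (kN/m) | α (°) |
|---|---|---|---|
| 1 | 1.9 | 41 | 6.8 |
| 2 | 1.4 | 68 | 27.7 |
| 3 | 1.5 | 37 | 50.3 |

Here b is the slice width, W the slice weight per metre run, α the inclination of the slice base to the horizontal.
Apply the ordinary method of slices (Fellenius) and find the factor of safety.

Ordinary method of slices: FS = Σ[c'·Δl_i + (W_i cosα_i)·tanφ'] / Σ W_i sinα_i, with Δl_i = b_i / cosα_i.
Slice 1: Δl = 1.9/cos6.8° = 1.913 m; N'_1 = 41·cos6.8° = 40.7; c'Δl = 0.19; W sinα = 4.9
Slice 2: Δl = 1.4/cos27.7° = 1.581 m; N'_2 = 68·cos27.7° = 60.2; c'Δl = 0.16; W sinα = 31.6
Slice 3: Δl = 1.5/cos50.3° = 2.348 m; N'_3 = 37·cos50.3° = 23.6; c'Δl = 0.23; W sinα = 28.5
Σc'Δl = 0.6 kN/m; ΣN' = 124.6 kN/m; ΣW sinα = 64.9 kN/m
Resisting = 0.6 + 124.6·tan24.8° = 0.6 + 57.6 = 58.1 kN/m
FS = 58.1 / 64.9 = 0.895

FS = 0.90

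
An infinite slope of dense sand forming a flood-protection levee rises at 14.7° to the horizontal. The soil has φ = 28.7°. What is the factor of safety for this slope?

FS = 2.09

For a dry cohesionless infinite slope the factor of safety is FS = tanφ / tanβ.
FS = tan28.7° / tan14.7° = 0.5475 / 0.2623 = 2.087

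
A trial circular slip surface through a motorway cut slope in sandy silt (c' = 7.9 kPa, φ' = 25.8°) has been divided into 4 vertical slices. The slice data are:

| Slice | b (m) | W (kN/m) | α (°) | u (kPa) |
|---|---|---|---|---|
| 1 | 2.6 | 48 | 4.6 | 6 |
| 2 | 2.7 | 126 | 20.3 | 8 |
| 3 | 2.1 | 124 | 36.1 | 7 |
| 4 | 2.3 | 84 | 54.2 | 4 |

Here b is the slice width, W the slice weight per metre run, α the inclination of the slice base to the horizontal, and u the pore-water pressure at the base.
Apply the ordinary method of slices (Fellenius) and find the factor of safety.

Ordinary method of slices: FS = Σ[c'·Δl_i + (W_i cosα_i − u_i·Δl_i)·tanφ'] / Σ W_i sinα_i, with Δl_i = b_i / cosα_i.
Slice 1: Δl = 2.6/cos4.6° = 2.608 m; N'_1 = 48·cos4.6° − 6·2.608 = 32.2; c'Δl = 20.61; W sinα = 3.8
Slice 2: Δl = 2.7/cos20.3° = 2.879 m; N'_2 = 126·cos20.3° − 8·2.879 = 95.1; c'Δl = 22.74; W sinα = 43.7
Slice 3: Δl = 2.1/cos36.1° = 2.599 m; N'_3 = 124·cos36.1° − 7·2.599 = 82.0; c'Δl = 20.53; W sinα = 73.1
Slice 4: Δl = 2.3/cos54.2° = 3.932 m; N'_4 = 84·cos54.2° − 4·3.932 = 33.4; c'Δl = 31.06; W sinα = 68.1
Σc'Δl = 94.9 kN/m; ΣN' = 242.7 kN/m; ΣW sinα = 188.8 kN/m
Resisting = 94.9 + 242.7·tan25.8° = 94.9 + 117.3 = 212.3 kN/m
FS = 212.3 / 188.8 = 1.125

FS = 1.12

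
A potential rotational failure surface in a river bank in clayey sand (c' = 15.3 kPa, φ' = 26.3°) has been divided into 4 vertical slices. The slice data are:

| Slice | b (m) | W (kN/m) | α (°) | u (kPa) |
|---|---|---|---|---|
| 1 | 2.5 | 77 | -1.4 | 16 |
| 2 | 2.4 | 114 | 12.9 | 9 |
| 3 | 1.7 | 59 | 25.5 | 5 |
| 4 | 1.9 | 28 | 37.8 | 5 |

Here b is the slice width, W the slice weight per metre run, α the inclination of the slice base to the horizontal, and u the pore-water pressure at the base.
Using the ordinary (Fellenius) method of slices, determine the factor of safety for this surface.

Ordinary method of slices: FS = Σ[c'·Δl_i + (W_i cosα_i − u_i·Δl_i)·tanφ'] / Σ W_i sinα_i, with Δl_i = b_i / cosα_i.
Slice 1: Δl = 2.5/cos(-1.4°) = 2.501 m; N'_1 = 77·cos(-1.4°) − 16·2.501 = 37.0; c'Δl = 38.26; W sinα = -1.9
Slice 2: Δl = 2.4/cos12.9° = 2.462 m; N'_2 = 114·cos12.9° − 9·2.462 = 89.0; c'Δl = 37.67; W sinα = 25.5
Slice 3: Δl = 1.7/cos25.5° = 1.883 m; N'_3 = 59·cos25.5° − 5·1.883 = 43.8; c'Δl = 28.82; W sinα = 25.4
Slice 4: Δl = 1.9/cos37.8° = 2.405 m; N'_4 = 28·cos37.8° − 5·2.405 = 10.1; c'Δl = 36.79; W sinα = 17.2
Σc'Δl = 141.5 kN/m; ΣN' = 179.9 kN/m; ΣW sinα = 66.1 kN/m
Resisting = 141.5 + 179.9·tan26.3° = 141.5 + 88.9 = 230.4 kN/m
FS = 230.4 / 66.1 = 3.485

FS = 3.48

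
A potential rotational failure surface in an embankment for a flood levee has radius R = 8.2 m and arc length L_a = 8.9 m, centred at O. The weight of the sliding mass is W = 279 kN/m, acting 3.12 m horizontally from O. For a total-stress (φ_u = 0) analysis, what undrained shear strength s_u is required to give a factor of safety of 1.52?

s_u = 18.1 kPa

FS = s_u·L_a·R / (W·d), so s_u = FS·W·d / (L_a·R).
s_u = 1.52·279·3.12 / (8.90·8.2) = 1323.1 / 72.98 = 18.13 kPa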